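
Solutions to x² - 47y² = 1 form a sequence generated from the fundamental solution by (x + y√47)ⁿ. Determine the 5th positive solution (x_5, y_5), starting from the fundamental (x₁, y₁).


Step 1: Find the fundamental solution (x₁, y₁) of x² - 47y² = 1.
  Expand √47 as a continued fraction. a₀ = ⌊√47⌋ = 6; iterate m_{k+1} = d_k·a_k − m_k, d_{k+1} = (47 − m_{k+1}²)/d_k, a_{k+1} = ⌊(a₀ + m_{k+1})/d_{k+1}⌋ (starting m₀ = 0, d₀ = 1), with convergents p_k = a_k·p_{k-1} + p_{k-2}, q_k = a_k·q_{k-1} + q_{k-2} (p₋₁ = 1, q₋₁ = 0):
  k = 0: a₀ = 6; p₀/q₀ = 6/1; p₀² − 47·q₀² = 36 − 47 = -11.
  k = 1: m = 6, d = 11, a = ⌊(6 + 6)/11⌋ = 1; p/q = (1·6 + 1)/(1·1 + 0) = 7/1; p² − 47·q² = 49 − 47 = 2.
  k = 2: m = 5, d = 2, a = ⌊(6 + 5)/2⌋ = 5; p/q = (5·7 + 6)/(5·1 + 1) = 41/6; p² − 47·q² = 1681 − 1692 = -11.
  k = 3: m = 5, d = 11, a = ⌊(6 + 5)/11⌋ = 1; p/q = (1·41 + 7)/(1·6 + 1) = 48/7; p² − 47·q² = 2304 − 2303 = 1.
  The first convergent with p² − 47·q² = 1 gives the fundamental solution (x₁, y₁) = (48, 7).
Step 2: Apply the recurrence (x_{n+1}, y_{n+1}) = (x₁x_n + 47y₁y_n, x₁y_n + y₁x_n) repeatedly.
  From (x_1, y_1) = (48, 7): x_2 = 48·48 + 47·7·7 = 4607; y_2 = 48·7 + 7·48 = 672.
  From (x_2, y_2) = (4607, 672): x_3 = 48·4607 + 47·7·672 = 442224; y_3 = 48·672 + 7·4607 = 64505.
  From (x_3, y_3) = (442224, 64505): x_4 = 48·442224 + 47·7·64505 = 42448897; y_4 = 48·64505 + 7·442224 = 6191808.
  From (x_4, y_4) = (42448897, 6191808): x_5 = 48·42448897 + 47·7·6191808 = 4074651888; y_5 = 48·6191808 + 7·42448897 = 594349063.
Step 3: Verify x_5² - 47·y_5² = 16602788008381964544 - 16602788008381964543 = 1 (should be 1). ✓

(x_1, y_1) = (48, 7); (x_5, y_5) = (4074651888, 594349063).


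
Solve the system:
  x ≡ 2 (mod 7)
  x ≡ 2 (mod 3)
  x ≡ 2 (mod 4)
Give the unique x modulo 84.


Moduli 7, 3, 4 are pairwise coprime; by CRT there is a unique solution modulo M = 7 · 3 · 4 = 84.
Solve pairwise, accumulating the modulus:
  Start with x ≡ 2 (mod 7).
  Combine with x ≡ 2 (mod 3): since gcd(7, 3) = 1, we get a unique residue mod 21.
    Write x = 2 + 7·t and substitute into x ≡ 2 (mod 3): 7·t ≡ 2 − 2 = 0 (mod 3).
    Reduce coefficients mod 3: 1·t ≡ 0 (mod 3).
    So t ≡ 0 (mod 3).
    Then x = 2 + 7·0 = 2, valid modulo lcm(7, 3) = 21: x ≡ 2 (mod 21).
  Combine with x ≡ 2 (mod 4): since gcd(21, 4) = 1, we get a unique residue mod 84.
    Write x = 2 + 21·t and substitute into x ≡ 2 (mod 4): 21·t ≡ 2 − 2 = 0 (mod 4).
    Reduce coefficients mod 4: 1·t ≡ 0 (mod 4).
    So t ≡ 0 (mod 4).
    Then x = 2 + 21·0 = 2, valid modulo lcm(21, 4) = 84: x ≡ 2 (mod 84).
Verify: 2 mod 7 = 2 ✓, 2 mod 3 = 2 ✓, 2 mod 4 = 2 ✓.

x ≡ 2 (mod 84).


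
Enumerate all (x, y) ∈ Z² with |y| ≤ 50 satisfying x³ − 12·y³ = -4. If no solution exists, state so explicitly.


The equation is x³ - 12y³ = -4. For fixed y, x³ = 12·y³ − 4, so a solution requires the RHS to be a perfect cube.
Strategy: iterate y from -50 to 50, compute RHS = 12·y³ − 4, and check whether it is a (positive or negative) perfect cube.
Check small values of y:
  y = 0: RHS = -4 is not a perfect cube.
  y = 1: RHS = 8 = (2)³ ⇒ x = 2 works.
  y = -1: RHS = -16 is not a perfect cube.
  y = 2: RHS = 92 is not a perfect cube.
  y = -2: RHS = -100 is not a perfect cube.
  y = 3: RHS = 320 is not a perfect cube.
  y = -3: RHS = -328 is not a perfect cube.
Continuing the search up to |y| = 50 finds no further solutions beyond those listed.
Collected solutions: (2, 1).

Solutions (with |y| ≤ 50): (2, 1).


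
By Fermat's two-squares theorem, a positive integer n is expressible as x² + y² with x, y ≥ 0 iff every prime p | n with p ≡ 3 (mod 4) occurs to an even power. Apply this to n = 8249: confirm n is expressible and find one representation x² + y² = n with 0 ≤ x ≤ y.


Step 1: Factor n = 8249 = 73 · 113.
Step 2: Check the mod-4 condition on each prime factor: 73 ≡ 1 (mod 4), exponent 1; 113 ≡ 1 (mod 4), exponent 1.
All primes ≡ 3 (mod 4) appear to even exponent (or don't appear), so by the two-squares theorem n IS expressible as a sum of two squares.
Step 3: Build a representation. Here n = 73 · 113 is a product of primes ≡ 1 (mod 4). Each prime p ≡ 1 (mod 4) is itself a sum of two squares; find a² by testing p − a² for a perfect square:
  73: 73 − 1² = 72, 73 − 2² = 69, 73 − 3² = 64 = 8² ⇒ 73 = 3² + 8².
  113: 113 − 1² = 112, 113 − 2² = 109, 113 − 3² = 104, 113 − 4² = 97, 113 − 5² = 88, 113 − 6² = 77, 113 − 7² = 64 = 8² ⇒ 113 = 7² + 8².
  Combine using the Brahmagupta–Fibonacci identity (a² + b²)(c² + d²) = (ac − bd)² + (ad + bc)² = (ac + bd)² + (ad − bc)²:
  73 · 113 = 8249: from (3² + 8²)(7² + 8²), take (3·7 − 8·8, 3·8 + 8·7) = (21 − 64, 24 + 56) = (-43, 80); dropping signs (only squares matter) gives (43, 80); check 43² + 80² = 1849 + 6400 = 8249 ✓.
Step 4: Order so x ≤ y and verify: 43² + 80² = 1849 + 6400 = 8249 = n. ✓

n = 8249 = 43² + 80² (one valid representation with x ≤ y).


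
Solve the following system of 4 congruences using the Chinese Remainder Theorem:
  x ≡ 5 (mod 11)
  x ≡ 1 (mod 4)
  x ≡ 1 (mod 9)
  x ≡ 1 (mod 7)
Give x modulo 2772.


Product of moduli M = 11 · 4 · 9 · 7 = 2772.
Merge one congruence at a time:
  Start: x ≡ 5 (mod 11).
  Combine with x ≡ 1 (mod 4); new modulus lcm = 44.
    Write x = 5 + 11·t and substitute into x ≡ 1 (mod 4): 11·t ≡ 1 − 5 = -4 (mod 4).
    Reduce coefficients mod 4: 3·t ≡ 0 (mod 4).
    The inverse of 3 mod 4 is 3 (since 3·3 = 9 = 2·4 + 1), so t ≡ 3·0 = 0 ≡ 0 (mod 4).
    Then x = 5 + 11·0 = 5, valid modulo lcm(11, 4) = 44: x ≡ 5 (mod 44).
  Combine with x ≡ 1 (mod 9); new modulus lcm = 396.
    Write x = 5 + 44·t and substitute into x ≡ 1 (mod 9): 44·t ≡ 1 − 5 = -4 (mod 9).
    Reduce coefficients mod 9: 8·t ≡ 5 (mod 9).
    The inverse of 8 mod 9 is 8 (since 8·8 = 64 = 7·9 + 1), so t ≡ 8·5 = 40 ≡ 4 (mod 9).
    Then x = 5 + 44·4 = 181, valid modulo lcm(44, 9) = 396: x ≡ 181 (mod 396).
  Combine with x ≡ 1 (mod 7); new modulus lcm = 2772.
    Write x = 181 + 396·t and substitute into x ≡ 1 (mod 7): 396·t ≡ 1 − 181 = -180 (mod 7).
    Reduce coefficients mod 7: 4·t ≡ 2 (mod 7).
    The inverse of 4 mod 7 is 2 (since 4·2 = 8 = 1·7 + 1), so t ≡ 2·2 = 4 ≡ 4 (mod 7).
    Then x = 181 + 396·4 = 1765, valid modulo lcm(396, 7) = 2772: x ≡ 1765 (mod 2772).
Verify against each original: 1765 mod 11 = 5, 1765 mod 4 = 1, 1765 mod 9 = 1, 1765 mod 7 = 1.

x ≡ 1765 (mod 2772).


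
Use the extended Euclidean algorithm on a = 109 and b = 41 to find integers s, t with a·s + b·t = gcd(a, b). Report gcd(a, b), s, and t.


Euclidean algorithm on (109, 41) — divide until remainder is 0:
  109 = 2 · 41 + 27
  41 = 1 · 27 + 14
  27 = 1 · 14 + 13
  14 = 1 · 13 + 1
  13 = 13 · 1 + 0
gcd(109, 41) = 1.
Track Bezout coefficients alongside the remainders: start with r₀ = 109 = a·1 + b·0 (s = 1, t = 0) and r₁ = 41 = a·0 + b·1 (s = 0, t = 1); each new remainder r_{k+1} = r_{k-1} − q_k·r_k inherits s_{k+1} = s_{k-1} − q_k·s_k, t_{k+1} = t_{k-1} − q_k·t_k, so r_k = a·s_k + b·t_k at every step:
  q = 2: r = 27, s = 1 − 2·0 = 1, t = 0 − 2·1 = -2  (check: 109·1 + 41·(-2) = 27)
  q = 1: r = 14, s = 0 − 1·1 = -1, t = 1 − 1·(-2) = 3  (check: 109·(-1) + 41·3 = 14)
  q = 1: r = 13, s = 1 − 1·(-1) = 2, t = -2 − 1·3 = -5  (check: 109·2 + 41·(-5) = 13)
  q = 1: r = 1, s = -1 − 1·2 = -3, t = 3 − 1·(-5) = 8  (check: 109·(-3) + 41·8 = 1)
The row with r = 1 (the gcd) gives the Bezout coefficients s = -3, t = 8.
Result: 109 · (-3) + 41 · (8) = 1.

gcd(109, 41) = 1; s = -3, t = 8 (check: 109·(-3) + 41·8 = 1).


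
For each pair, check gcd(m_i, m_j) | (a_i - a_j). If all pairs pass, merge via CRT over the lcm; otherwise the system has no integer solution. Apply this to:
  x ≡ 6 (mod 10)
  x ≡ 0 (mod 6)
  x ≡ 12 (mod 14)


Moduli 10, 6, 14 are not pairwise coprime, so CRT works modulo lcm(m_i) when all pairwise compatibility conditions hold.
Pairwise compatibility: gcd(m_i, m_j) must divide a_i - a_j for every pair.
Merge one congruence at a time:
  Start: x ≡ 6 (mod 10).
  Combine with x ≡ 0 (mod 6): gcd(10, 6) = 2; 0 - 6 = -6, which IS divisible by 2, so compatible.
    Write x = 6 + 10·t and substitute into x ≡ 0 (mod 6): 10·t ≡ 0 − 6 = -6 (mod 6).
    Divide the congruence (and modulus) by g = 2: 5·t ≡ -3 (mod 3).
    Reduce coefficients mod 3: 2·t ≡ 0 (mod 3).
    The inverse of 2 mod 3 is 2 (since 2·2 = 4 = 1·3 + 1), so t ≡ 2·0 = 0 ≡ 0 (mod 3).
    Then x = 6 + 10·0 = 6, valid modulo lcm(10, 6) = 30: x ≡ 6 (mod 30).
  Combine with x ≡ 12 (mod 14): gcd(30, 14) = 2; 12 - 6 = 6, which IS divisible by 2, so compatible.
    Write x = 6 + 30·t and substitute into x ≡ 12 (mod 14): 30·t ≡ 12 − 6 = 6 (mod 14).
    Divide the congruence (and modulus) by g = 2: 15·t ≡ 3 (mod 7).
    Reduce coefficients mod 7: 1·t ≡ 3 (mod 7).
    So t ≡ 3 (mod 7).
    Then x = 6 + 30·3 = 96, valid modulo lcm(30, 14) = 210: x ≡ 96 (mod 210).
Verify: 96 mod 10 = 6, 96 mod 6 = 0, 96 mod 14 = 12.

x ≡ 96 (mod 210).


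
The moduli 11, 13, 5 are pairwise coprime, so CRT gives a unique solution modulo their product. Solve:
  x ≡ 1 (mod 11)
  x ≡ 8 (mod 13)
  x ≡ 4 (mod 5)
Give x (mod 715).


Moduli 11, 13, 5 are pairwise coprime; by CRT there is a unique solution modulo M = 11 · 13 · 5 = 715.
Solve pairwise, accumulating the modulus:
  Start with x ≡ 1 (mod 11).
  Combine with x ≡ 8 (mod 13): since gcd(11, 13) = 1, we get a unique residue mod 143.
    Write x = 1 + 11·t and substitute into x ≡ 8 (mod 13): 11·t ≡ 8 − 1 = 7 (mod 13).
    The inverse of 11 mod 13 is 6 (since 11·6 = 66 = 5·13 + 1), so t ≡ 6·7 = 42 ≡ 3 (mod 13).
    Then x = 1 + 11·3 = 34, valid modulo lcm(11, 13) = 143: x ≡ 34 (mod 143).
  Combine with x ≡ 4 (mod 5): since gcd(143, 5) = 1, we get a unique residue mod 715.
    Write x = 34 + 143·t and substitute into x ≡ 4 (mod 5): 143·t ≡ 4 − 34 = -30 (mod 5).
    Reduce coefficients mod 5: 3·t ≡ 0 (mod 5).
    The inverse of 3 mod 5 is 2 (since 3·2 = 6 = 1·5 + 1), so t ≡ 2·0 = 0 ≡ 0 (mod 5).
    Then x = 34 + 143·0 = 34, valid modulo lcm(143, 5) = 715: x ≡ 34 (mod 715).
Verify: 34 mod 11 = 1 ✓, 34 mod 13 = 8 ✓, 34 mod 5 = 4 ✓.

x ≡ 34 (mod 715).


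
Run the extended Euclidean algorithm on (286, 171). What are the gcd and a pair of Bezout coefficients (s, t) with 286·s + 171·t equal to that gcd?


Euclidean algorithm on (286, 171) — divide until remainder is 0:
  286 = 1 · 171 + 115
  171 = 1 · 115 + 56
  115 = 2 · 56 + 3
  56 = 18 · 3 + 2
  3 = 1 · 2 + 1
  2 = 2 · 1 + 0
gcd(286, 171) = 1.
Track Bezout coefficients alongside the remainders: start with r₀ = 286 = a·1 + b·0 (s = 1, t = 0) and r₁ = 171 = a·0 + b·1 (s = 0, t = 1); each new remainder r_{k+1} = r_{k-1} − q_k·r_k inherits s_{k+1} = s_{k-1} − q_k·s_k, t_{k+1} = t_{k-1} − q_k·t_k, so r_k = a·s_k + b·t_k at every step:
  q = 1: r = 115, s = 1 − 1·0 = 1, t = 0 − 1·1 = -1  (check: 286·1 + 171·(-1) = 115)
  q = 1: r = 56, s = 0 − 1·1 = -1, t = 1 − 1·(-1) = 2  (check: 286·(-1) + 171·2 = 56)
  q = 2: r = 3, s = 1 − 2·(-1) = 3, t = -1 − 2·2 = -5  (check: 286·3 + 171·(-5) = 3)
  q = 18: r = 2, s = -1 − 18·3 = -55, t = 2 − 18·(-5) = 92  (check: 286·(-55) + 171·92 = 2)
  q = 1: r = 1, s = 3 − 1·(-55) = 58, t = -5 − 1·92 = -97  (check: 286·58 + 171·(-97) = 1)
The row with r = 1 (the gcd) gives the Bezout coefficients s = 58, t = -97.
Result: 286 · (58) + 171 · (-97) = 1.

gcd(286, 171) = 1; s = 58, t = -97 (check: 286·58 + 171·(-97) = 1).


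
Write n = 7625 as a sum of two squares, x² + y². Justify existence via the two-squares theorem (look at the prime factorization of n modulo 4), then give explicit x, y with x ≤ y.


Step 1: Factor n = 7625 = 5^3 · 61.
Step 2: Check the mod-4 condition on each prime factor: 5 ≡ 1 (mod 4), exponent 3; 61 ≡ 1 (mod 4), exponent 1.
All primes ≡ 3 (mod 4) appear to even exponent (or don't appear), so by the two-squares theorem n IS expressible as a sum of two squares.
Step 3: Build a representation. Group n = k² · m with k = 5 and m = 5 · 61 = 305 (a product of primes ≡ 1 (mod 4)); a representation of m scales to one of n via (k·x)² + (k·y)² = k²(x² + y²). Each prime p ≡ 1 (mod 4) is itself a sum of two squares; find a² by testing p − a² for a perfect square:
  5: 5 − 1² = 4 = 2² ⇒ 5 = 1² + 2².
  61: 61 − 1² = 60, 61 − 2² = 57, 61 − 3² = 52, 61 − 4² = 45, 61 − 5² = 36 = 6² ⇒ 61 = 5² + 6².
  Combine using the Brahmagupta–Fibonacci identity (a² + b²)(c² + d²) = (ac − bd)² + (ad + bc)² = (ac + bd)² + (ad − bc)²:
  5 · 61 = 305: from (1² + 2²)(5² + 6²), take (1·5 − 2·6, 1·6 + 2·5) = (5 − 12, 6 + 10) = (-7, 16); dropping signs (only squares matter) gives (7, 16); check 7² + 16² = 49 + 256 = 305 ✓.
  Scale by k = 5: (5·7, 5·16) = (35, 80).
Step 4: Order so x ≤ y and verify: 35² + 80² = 1225 + 6400 = 7625 = n. ✓

n = 7625 = 35² + 80² (one valid representation with x ≤ y).


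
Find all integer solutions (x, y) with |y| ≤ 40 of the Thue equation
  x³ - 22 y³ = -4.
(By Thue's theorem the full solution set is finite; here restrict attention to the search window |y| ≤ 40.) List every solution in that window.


The equation is x³ - 22y³ = -4. For fixed y, x³ = 22·y³ − 4, so a solution requires the RHS to be a perfect cube.
Strategy: iterate y from -40 to 40, compute RHS = 22·y³ − 4, and check whether it is a (positive or negative) perfect cube.
Check small values of y:
  y = 0: RHS = -4 is not a perfect cube.
  y = 1: RHS = 18 is not a perfect cube.
  y = -1: RHS = -26 is not a perfect cube.
  y = 2: RHS = 172 is not a perfect cube.
  y = -2: RHS = -180 is not a perfect cube.
  y = 3: RHS = 590 is not a perfect cube.
  y = -3: RHS = -598 is not a perfect cube.
Continuing the search up to |y| = 40 finds no solutions either.
No (x, y) in the scanned range satisfies the equation.

No integer solutions with |y| ≤ 40.


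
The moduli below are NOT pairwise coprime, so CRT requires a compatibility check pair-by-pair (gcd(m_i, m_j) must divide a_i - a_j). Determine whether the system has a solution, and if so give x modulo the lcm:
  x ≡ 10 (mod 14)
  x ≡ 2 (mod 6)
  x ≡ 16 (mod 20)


Moduli 14, 6, 20 are not pairwise coprime, so CRT works modulo lcm(m_i) when all pairwise compatibility conditions hold.
Pairwise compatibility: gcd(m_i, m_j) must divide a_i - a_j for every pair.
Merge one congruence at a time:
  Start: x ≡ 10 (mod 14).
  Combine with x ≡ 2 (mod 6): gcd(14, 6) = 2; 2 - 10 = -8, which IS divisible by 2, so compatible.
    Write x = 10 + 14·t and substitute into x ≡ 2 (mod 6): 14·t ≡ 2 − 10 = -8 (mod 6).
    Divide the congruence (and modulus) by g = 2: 7·t ≡ -4 (mod 3).
    Reduce coefficients mod 3: 1·t ≡ 2 (mod 3).
    So t ≡ 2 (mod 3).
    Then x = 10 + 14·2 = 38, valid modulo lcm(14, 6) = 42: x ≡ 38 (mod 42).
  Combine with x ≡ 16 (mod 20): gcd(42, 20) = 2; 16 - 38 = -22, which IS divisible by 2, so compatible.
    Write x = 38 + 42·t and substitute into x ≡ 16 (mod 20): 42·t ≡ 16 − 38 = -22 (mod 20).
    Divide the congruence (and modulus) by g = 2: 21·t ≡ -11 (mod 10).
    Reduce coefficients mod 10: 1·t ≡ 9 (mod 10).
    So t ≡ 9 (mod 10).
    Then x = 38 + 42·9 = 416, valid modulo lcm(42, 20) = 420: x ≡ 416 (mod 420).
Verify: 416 mod 14 = 10, 416 mod 6 = 2, 416 mod 20 = 16.

x ≡ 416 (mod 420).


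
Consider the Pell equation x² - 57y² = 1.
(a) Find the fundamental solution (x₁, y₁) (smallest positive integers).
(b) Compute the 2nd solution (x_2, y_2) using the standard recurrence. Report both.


Step 1: Find the fundamental solution (x₁, y₁) of x² - 57y² = 1.
  Expand √57 as a continued fraction. a₀ = ⌊√57⌋ = 7; iterate m_{k+1} = d_k·a_k − m_k, d_{k+1} = (57 − m_{k+1}²)/d_k, a_{k+1} = ⌊(a₀ + m_{k+1})/d_{k+1}⌋ (starting m₀ = 0, d₀ = 1), with convergents p_k = a_k·p_{k-1} + p_{k-2}, q_k = a_k·q_{k-1} + q_{k-2} (p₋₁ = 1, q₋₁ = 0):
  k = 0: a₀ = 7; p₀/q₀ = 7/1; p₀² − 57·q₀² = 49 − 57 = -8.
  k = 1: m = 7, d = 8, a = ⌊(7 + 7)/8⌋ = 1; p/q = (1·7 + 1)/(1·1 + 0) = 8/1; p² − 57·q² = 64 − 57 = 7.
  k = 2: m = 1, d = 7, a = ⌊(7 + 1)/7⌋ = 1; p/q = (1·8 + 7)/(1·1 + 1) = 15/2; p² − 57·q² = 225 − 228 = -3.
  k = 3: m = 6, d = 3, a = ⌊(7 + 6)/3⌋ = 4; p/q = (4·15 + 8)/(4·2 + 1) = 68/9; p² − 57·q² = 4624 − 4617 = 7.
  k = 4: m = 6, d = 7, a = ⌊(7 + 6)/7⌋ = 1; p/q = (1·68 + 15)/(1·9 + 2) = 83/11; p² − 57·q² = 6889 − 6897 = -8.
  k = 5: m = 1, d = 8, a = ⌊(7 + 1)/8⌋ = 1; p/q = (1·83 + 68)/(1·11 + 9) = 151/20; p² − 57·q² = 22801 − 22800 = 1.
  The first convergent with p² − 57·q² = 1 gives the fundamental solution (x₁, y₁) = (151, 20).
Step 2: Apply the recurrence (x_{n+1}, y_{n+1}) = (x₁x_n + 57y₁y_n, x₁y_n + y₁x_n) repeatedly.
  From (x_1, y_1) = (151, 20): x_2 = 151·151 + 57·20·20 = 45601; y_2 = 151·20 + 20·151 = 6040.
Step 3: Verify x_2² - 57·y_2² = 2079451201 - 2079451200 = 1 (should be 1). ✓

(x_1, y_1) = (151, 20); (x_2, y_2) = (45601, 6040).


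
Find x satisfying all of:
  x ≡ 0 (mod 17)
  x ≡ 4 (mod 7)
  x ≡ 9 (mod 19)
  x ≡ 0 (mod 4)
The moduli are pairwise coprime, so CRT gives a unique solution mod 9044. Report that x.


Product of moduli M = 17 · 7 · 19 · 4 = 9044.
Merge one congruence at a time:
  Start: x ≡ 0 (mod 17).
  Combine with x ≡ 4 (mod 7); new modulus lcm = 119.
    Write x = 0 + 17·t and substitute into x ≡ 4 (mod 7): 17·t ≡ 4 − 0 = 4 (mod 7).
    Reduce coefficients mod 7: 3·t ≡ 4 (mod 7).
    The inverse of 3 mod 7 is 5 (since 3·5 = 15 = 2·7 + 1), so t ≡ 5·4 = 20 ≡ 6 (mod 7).
    Then x = 0 + 17·6 = 102, valid modulo lcm(17, 7) = 119: x ≡ 102 (mod 119).
  Combine with x ≡ 9 (mod 19); new modulus lcm = 2261.
    Write x = 102 + 119·t and substitute into x ≡ 9 (mod 19): 119·t ≡ 9 − 102 = -93 (mod 19).
    Reduce coefficients mod 19: 5·t ≡ 2 (mod 19).
    The inverse of 5 mod 19 is 4 (since 5·4 = 20 = 1·19 + 1), so t ≡ 4·2 = 8 ≡ 8 (mod 19).
    Then x = 102 + 119·8 = 1054, valid modulo lcm(119, 19) = 2261: x ≡ 1054 (mod 2261).
  Combine with x ≡ 0 (mod 4); new modulus lcm = 9044.
    Write x = 1054 + 2261·t and substitute into x ≡ 0 (mod 4): 2261·t ≡ 0 − 1054 = -1054 (mod 4).
    Reduce coefficients mod 4: 1·t ≡ 2 (mod 4).
    So t ≡ 2 (mod 4).
    Then x = 1054 + 2261·2 = 5576, valid modulo lcm(2261, 4) = 9044: x ≡ 5576 (mod 9044).
Verify against each original: 5576 mod 17 = 0, 5576 mod 7 = 4, 5576 mod 19 = 9, 5576 mod 4 = 0.

x ≡ 5576 (mod 9044).


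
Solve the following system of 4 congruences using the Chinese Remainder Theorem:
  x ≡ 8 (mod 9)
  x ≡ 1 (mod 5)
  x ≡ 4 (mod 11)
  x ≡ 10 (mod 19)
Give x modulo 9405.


Product of moduli M = 9 · 5 · 11 · 19 = 9405.
Merge one congruence at a time:
  Start: x ≡ 8 (mod 9).
  Combine with x ≡ 1 (mod 5); new modulus lcm = 45.
    Write x = 8 + 9·t and substitute into x ≡ 1 (mod 5): 9·t ≡ 1 − 8 = -7 (mod 5).
    Reduce coefficients mod 5: 4·t ≡ 3 (mod 5).
    The inverse of 4 mod 5 is 4 (since 4·4 = 16 = 3·5 + 1), so t ≡ 4·3 = 12 ≡ 2 (mod 5).
    Then x = 8 + 9·2 = 26, valid modulo lcm(9, 5) = 45: x ≡ 26 (mod 45).
  Combine with x ≡ 4 (mod 11); new modulus lcm = 495.
    Write x = 26 + 45·t and substitute into x ≡ 4 (mod 11): 45·t ≡ 4 − 26 = -22 (mod 11).
    Reduce coefficients mod 11: 1·t ≡ 0 (mod 11).
    So t ≡ 0 (mod 11).
    Then x = 26 + 45·0 = 26, valid modulo lcm(45, 11) = 495: x ≡ 26 (mod 495).
  Combine with x ≡ 10 (mod 19); new modulus lcm = 9405.
    Write x = 26 + 495·t and substitute into x ≡ 10 (mod 19): 495·t ≡ 10 − 26 = -16 (mod 19).
    Reduce coefficients mod 19: 1·t ≡ 3 (mod 19).
    So t ≡ 3 (mod 19).
    Then x = 26 + 495·3 = 1511, valid modulo lcm(495, 19) = 9405: x ≡ 1511 (mod 9405).
Verify against each original: 1511 mod 9 = 8, 1511 mod 5 = 1, 1511 mod 11 = 4, 1511 mod 19 = 10.

x ≡ 1511 (mod 9405).


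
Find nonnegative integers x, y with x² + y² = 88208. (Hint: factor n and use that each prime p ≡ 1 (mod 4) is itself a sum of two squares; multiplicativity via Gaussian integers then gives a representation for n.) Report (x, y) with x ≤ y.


Step 1: Factor n = 88208 = 2^4 · 37 · 149.
Step 2: Check the mod-4 condition on each prime factor: 2 = 2 (special); 37 ≡ 1 (mod 4), exponent 1; 149 ≡ 1 (mod 4), exponent 1.
All primes ≡ 3 (mod 4) appear to even exponent (or don't appear), so by the two-squares theorem n IS expressible as a sum of two squares.
Step 3: Build a representation. Group n = k² · m with k = 4 and m = 37 · 149 = 5513 (a product of primes ≡ 1 (mod 4)); a representation of m scales to one of n via (k·x)² + (k·y)² = k²(x² + y²). Each prime p ≡ 1 (mod 4) is itself a sum of two squares; find a² by testing p − a² for a perfect square:
  37: 37 − 1² = 36 = 6² ⇒ 37 = 1² + 6².
  149: 149 − 1² = 148, 149 − 2² = 145, 149 − 3² = 140, 149 − 4² = 133, 149 − 5² = 124, 149 − 6² = 113, 149 − 7² = 100 = 10² ⇒ 149 = 7² + 10².
  Combine using the Brahmagupta–Fibonacci identity (a² + b²)(c² + d²) = (ac − bd)² + (ad + bc)² = (ac + bd)² + (ad − bc)²:
  37 · 149 = 5513: from (1² + 6²)(7² + 10²), take (1·7 − 6·10, 1·10 + 6·7) = (7 − 60, 10 + 42) = (-53, 52); dropping signs (only squares matter) gives (53, 52); check 53² + 52² = 2809 + 2704 = 5513 ✓.
  Scale by k = 4: (4·53, 4·52) = (212, 208).
Step 4: Order so x ≤ y and verify: 208² + 212² = 43264 + 44944 = 88208 = n. ✓

n = 88208 = 208² + 212² (one valid representation with x ≤ y).


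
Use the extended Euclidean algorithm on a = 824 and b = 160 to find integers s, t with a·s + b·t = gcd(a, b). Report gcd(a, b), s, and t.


Euclidean algorithm on (824, 160) — divide until remainder is 0:
  824 = 5 · 160 + 24
  160 = 6 · 24 + 16
  24 = 1 · 16 + 8
  16 = 2 · 8 + 0
gcd(824, 160) = 8.
Track Bezout coefficients alongside the remainders: start with r₀ = 824 = a·1 + b·0 (s = 1, t = 0) and r₁ = 160 = a·0 + b·1 (s = 0, t = 1); each new remainder r_{k+1} = r_{k-1} − q_k·r_k inherits s_{k+1} = s_{k-1} − q_k·s_k, t_{k+1} = t_{k-1} − q_k·t_k, so r_k = a·s_k + b·t_k at every step:
  q = 5: r = 24, s = 1 − 5·0 = 1, t = 0 − 5·1 = -5  (check: 824·1 + 160·(-5) = 24)
  q = 6: r = 16, s = 0 − 6·1 = -6, t = 1 − 6·(-5) = 31  (check: 824·(-6) + 160·31 = 16)
  q = 1: r = 8, s = 1 − 1·(-6) = 7, t = -5 − 1·31 = -36  (check: 824·7 + 160·(-36) = 8)
The row with r = 8 (the gcd) gives the Bezout coefficients s = 7, t = -36.
Result: 824 · (7) + 160 · (-36) = 8.

gcd(824, 160) = 8; s = 7, t = -36 (check: 824·7 + 160·(-36) = 8).


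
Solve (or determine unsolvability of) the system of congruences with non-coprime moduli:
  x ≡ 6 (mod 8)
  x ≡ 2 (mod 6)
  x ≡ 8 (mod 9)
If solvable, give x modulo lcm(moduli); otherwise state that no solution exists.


Moduli 8, 6, 9 are not pairwise coprime, so CRT works modulo lcm(m_i) when all pairwise compatibility conditions hold.
Pairwise compatibility: gcd(m_i, m_j) must divide a_i - a_j for every pair.
Merge one congruence at a time:
  Start: x ≡ 6 (mod 8).
  Combine with x ≡ 2 (mod 6): gcd(8, 6) = 2; 2 - 6 = -4, which IS divisible by 2, so compatible.
    Write x = 6 + 8·t and substitute into x ≡ 2 (mod 6): 8·t ≡ 2 − 6 = -4 (mod 6).
    Divide the congruence (and modulus) by g = 2: 4·t ≡ -2 (mod 3).
    Reduce coefficients mod 3: 1·t ≡ 1 (mod 3).
    So t ≡ 1 (mod 3).
    Then x = 6 + 8·1 = 14, valid modulo lcm(8, 6) = 24: x ≡ 14 (mod 24).
  Combine with x ≡ 8 (mod 9): gcd(24, 9) = 3; 8 - 14 = -6, which IS divisible by 3, so compatible.
    Write x = 14 + 24·t and substitute into x ≡ 8 (mod 9): 24·t ≡ 8 − 14 = -6 (mod 9).
    Divide the congruence (and modulus) by g = 3: 8·t ≡ -2 (mod 3).
    Reduce coefficients mod 3: 2·t ≡ 1 (mod 3).
    The inverse of 2 mod 3 is 2 (since 2·2 = 4 = 1·3 + 1), so t ≡ 2·1 = 2 ≡ 2 (mod 3).
    Then x = 14 + 24·2 = 62, valid modulo lcm(24, 9) = 72: x ≡ 62 (mod 72).
Verify: 62 mod 8 = 6, 62 mod 6 = 2, 62 mod 9 = 8.

x ≡ 62 (mod 72).


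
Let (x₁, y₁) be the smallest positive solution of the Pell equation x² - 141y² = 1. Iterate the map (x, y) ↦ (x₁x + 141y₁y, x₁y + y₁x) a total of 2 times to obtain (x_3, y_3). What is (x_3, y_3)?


Step 1: Find the fundamental solution (x₁, y₁) of x² - 141y² = 1.
  Expand √141 as a continued fraction. a₀ = ⌊√141⌋ = 11; iterate m_{k+1} = d_k·a_k − m_k, d_{k+1} = (141 − m_{k+1}²)/d_k, a_{k+1} = ⌊(a₀ + m_{k+1})/d_{k+1}⌋ (starting m₀ = 0, d₀ = 1), with convergents p_k = a_k·p_{k-1} + p_{k-2}, q_k = a_k·q_{k-1} + q_{k-2} (p₋₁ = 1, q₋₁ = 0):
  k = 0: a₀ = 11; p₀/q₀ = 11/1; p₀² − 141·q₀² = 121 − 141 = -20.
  k = 1: m = 11, d = 20, a = ⌊(11 + 11)/20⌋ = 1; p/q = (1·11 + 1)/(1·1 + 0) = 12/1; p² − 141·q² = 144 − 141 = 3.
  k = 2: m = 9, d = 3, a = ⌊(11 + 9)/3⌋ = 6; p/q = (6·12 + 11)/(6·1 + 1) = 83/7; p² − 141·q² = 6889 − 6909 = -20.
  k = 3: m = 9, d = 20, a = ⌊(11 + 9)/20⌋ = 1; p/q = (1·83 + 12)/(1·7 + 1) = 95/8; p² − 141·q² = 9025 − 9024 = 1.
  The first convergent with p² − 141·q² = 1 gives the fundamental solution (x₁, y₁) = (95, 8).
Step 2: Apply the recurrence (x_{n+1}, y_{n+1}) = (x₁x_n + 141y₁y_n, x₁y_n + y₁x_n) repeatedly.
  From (x_1, y_1) = (95, 8): x_2 = 95·95 + 141·8·8 = 18049; y_2 = 95·8 + 8·95 = 1520.
  From (x_2, y_2) = (18049, 1520): x_3 = 95·18049 + 141·8·1520 = 3429215; y_3 = 95·1520 + 8·18049 = 288792.
Step 3: Verify x_3² - 141·y_3² = 11759515516225 - 11759515516224 = 1 (should be 1). ✓

(x_1, y_1) = (95, 8); (x_3, y_3) = (3429215, 288792).


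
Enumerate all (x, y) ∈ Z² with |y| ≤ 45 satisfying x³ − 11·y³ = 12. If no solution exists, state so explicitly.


The equation is x³ - 11y³ = 12. For fixed y, x³ = 11·y³ + 12, so a solution requires the RHS to be a perfect cube.
Strategy: iterate y from -45 to 45, compute RHS = 11·y³ + 12, and check whether it is a (positive or negative) perfect cube.
Check small values of y:
  y = 0: RHS = 12 is not a perfect cube.
  y = 1: RHS = 23 is not a perfect cube.
  y = -1: RHS = 1 = (1)³ ⇒ x = 1 works.
  y = 2: RHS = 100 is not a perfect cube.
  y = -2: RHS = -76 is not a perfect cube.
  y = 3: RHS = 309 is not a perfect cube.
  y = -3: RHS = -285 is not a perfect cube.
Continuing the search up to |y| = 45 finds no further solutions beyond those listed.
Collected solutions: (1, -1).

Solutions (with |y| ≤ 45): (1, -1).


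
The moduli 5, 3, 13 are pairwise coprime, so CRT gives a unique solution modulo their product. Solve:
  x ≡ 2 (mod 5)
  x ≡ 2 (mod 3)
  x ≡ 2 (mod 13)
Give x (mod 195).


Moduli 5, 3, 13 are pairwise coprime; by CRT there is a unique solution modulo M = 5 · 3 · 13 = 195.
Solve pairwise, accumulating the modulus:
  Start with x ≡ 2 (mod 5).
  Combine with x ≡ 2 (mod 3): since gcd(5, 3) = 1, we get a unique residue mod 15.
    Write x = 2 + 5·t and substitute into x ≡ 2 (mod 3): 5·t ≡ 2 − 2 = 0 (mod 3).
    Reduce coefficients mod 3: 2·t ≡ 0 (mod 3).
    The inverse of 2 mod 3 is 2 (since 2·2 = 4 = 1·3 + 1), so t ≡ 2·0 = 0 ≡ 0 (mod 3).
    Then x = 2 + 5·0 = 2, valid modulo lcm(5, 3) = 15: x ≡ 2 (mod 15).
  Combine with x ≡ 2 (mod 13): since gcd(15, 13) = 1, we get a unique residue mod 195.
    Write x = 2 + 15·t and substitute into x ≡ 2 (mod 13): 15·t ≡ 2 − 2 = 0 (mod 13).
    Reduce coefficients mod 13: 2·t ≡ 0 (mod 13).
    The inverse of 2 mod 13 is 7 (since 2·7 = 14 = 1·13 + 1), so t ≡ 7·0 = 0 ≡ 0 (mod 13).
    Then x = 2 + 15·0 = 2, valid modulo lcm(15, 13) = 195: x ≡ 2 (mod 195).
Verify: 2 mod 5 = 2 ✓, 2 mod 3 = 2 ✓, 2 mod 13 = 2 ✓.

x ≡ 2 (mod 195).


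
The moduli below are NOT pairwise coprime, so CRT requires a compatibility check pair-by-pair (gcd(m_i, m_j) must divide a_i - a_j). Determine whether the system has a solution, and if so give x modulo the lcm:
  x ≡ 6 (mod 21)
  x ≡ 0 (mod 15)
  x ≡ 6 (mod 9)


Moduli 21, 15, 9 are not pairwise coprime, so CRT works modulo lcm(m_i) when all pairwise compatibility conditions hold.
Pairwise compatibility: gcd(m_i, m_j) must divide a_i - a_j for every pair.
Merge one congruence at a time:
  Start: x ≡ 6 (mod 21).
  Combine with x ≡ 0 (mod 15): gcd(21, 15) = 3; 0 - 6 = -6, which IS divisible by 3, so compatible.
    Write x = 6 + 21·t and substitute into x ≡ 0 (mod 15): 21·t ≡ 0 − 6 = -6 (mod 15).
    Divide the congruence (and modulus) by g = 3: 7·t ≡ -2 (mod 5).
    Reduce coefficients mod 5: 2·t ≡ 3 (mod 5).
    The inverse of 2 mod 5 is 3 (since 2·3 = 6 = 1·5 + 1), so t ≡ 3·3 = 9 ≡ 4 (mod 5).
    Then x = 6 + 21·4 = 90, valid modulo lcm(21, 15) = 105: x ≡ 90 (mod 105).
  Combine with x ≡ 6 (mod 9): gcd(105, 9) = 3; 6 - 90 = -84, which IS divisible by 3, so compatible.
    Write x = 90 + 105·t and substitute into x ≡ 6 (mod 9): 105·t ≡ 6 − 90 = -84 (mod 9).
    Divide the congruence (and modulus) by g = 3: 35·t ≡ -28 (mod 3).
    Reduce coefficients mod 3: 2·t ≡ 2 (mod 3).
    The inverse of 2 mod 3 is 2 (since 2·2 = 4 = 1·3 + 1), so t ≡ 2·2 = 4 ≡ 1 (mod 3).
    Then x = 90 + 105·1 = 195, valid modulo lcm(105, 9) = 315: x ≡ 195 (mod 315).
Verify: 195 mod 21 = 6, 195 mod 15 = 0, 195 mod 9 = 6.

x ≡ 195 (mod 315).


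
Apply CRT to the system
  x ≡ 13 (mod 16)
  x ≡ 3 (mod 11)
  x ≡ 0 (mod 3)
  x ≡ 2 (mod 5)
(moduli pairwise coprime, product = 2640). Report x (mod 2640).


Product of moduli M = 16 · 11 · 3 · 5 = 2640.
Merge one congruence at a time:
  Start: x ≡ 13 (mod 16).
  Combine with x ≡ 3 (mod 11); new modulus lcm = 176.
    Write x = 13 + 16·t and substitute into x ≡ 3 (mod 11): 16·t ≡ 3 − 13 = -10 (mod 11).
    Reduce coefficients mod 11: 5·t ≡ 1 (mod 11).
    The inverse of 5 mod 11 is 9 (since 5·9 = 45 = 4·11 + 1), so t ≡ 9·1 = 9 ≡ 9 (mod 11).
    Then x = 13 + 16·9 = 157, valid modulo lcm(16, 11) = 176: x ≡ 157 (mod 176).
  Combine with x ≡ 0 (mod 3); new modulus lcm = 528.
    Write x = 157 + 176·t and substitute into x ≡ 0 (mod 3): 176·t ≡ 0 − 157 = -157 (mod 3).
    Reduce coefficients mod 3: 2·t ≡ 2 (mod 3).
    The inverse of 2 mod 3 is 2 (since 2·2 = 4 = 1·3 + 1), so t ≡ 2·2 = 4 ≡ 1 (mod 3).
    Then x = 157 + 176·1 = 333, valid modulo lcm(176, 3) = 528: x ≡ 333 (mod 528).
  Combine with x ≡ 2 (mod 5); new modulus lcm = 2640.
    Write x = 333 + 528·t and substitute into x ≡ 2 (mod 5): 528·t ≡ 2 − 333 = -331 (mod 5).
    Reduce coefficients mod 5: 3·t ≡ 4 (mod 5).
    The inverse of 3 mod 5 is 2 (since 3·2 = 6 = 1·5 + 1), so t ≡ 2·4 = 8 ≡ 3 (mod 5).
    Then x = 333 + 528·3 = 1917, valid modulo lcm(528, 5) = 2640: x ≡ 1917 (mod 2640).
Verify against each original: 1917 mod 16 = 13, 1917 mod 11 = 3, 1917 mod 3 = 0, 1917 mod 5 = 2.

x ≡ 1917 (mod 2640).


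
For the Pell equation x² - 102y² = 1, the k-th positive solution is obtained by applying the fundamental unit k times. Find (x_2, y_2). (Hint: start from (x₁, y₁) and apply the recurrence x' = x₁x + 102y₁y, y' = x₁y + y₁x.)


Step 1: Find the fundamental solution (x₁, y₁) of x² - 102y² = 1.
  Expand √102 as a continued fraction. a₀ = ⌊√102⌋ = 10; iterate m_{k+1} = d_k·a_k − m_k, d_{k+1} = (102 − m_{k+1}²)/d_k, a_{k+1} = ⌊(a₀ + m_{k+1})/d_{k+1}⌋ (starting m₀ = 0, d₀ = 1), with convergents p_k = a_k·p_{k-1} + p_{k-2}, q_k = a_k·q_{k-1} + q_{k-2} (p₋₁ = 1, q₋₁ = 0):
  k = 0: a₀ = 10; p₀/q₀ = 10/1; p₀² − 102·q₀² = 100 − 102 = -2.
  k = 1: m = 10, d = 2, a = ⌊(10 + 10)/2⌋ = 10; p/q = (10·10 + 1)/(10·1 + 0) = 101/10; p² − 102·q² = 10201 − 10200 = 1.
  The first convergent with p² − 102·q² = 1 gives the fundamental solution (x₁, y₁) = (101, 10).
Step 2: Apply the recurrence (x_{n+1}, y_{n+1}) = (x₁x_n + 102y₁y_n, x₁y_n + y₁x_n) repeatedly.
  From (x_1, y_1) = (101, 10): x_2 = 101·101 + 102·10·10 = 20401; y_2 = 101·10 + 10·101 = 2020.
Step 3: Verify x_2² - 102·y_2² = 416200801 - 416200800 = 1 (should be 1). ✓

(x_1, y_1) = (101, 10); (x_2, y_2) = (20401, 2020).


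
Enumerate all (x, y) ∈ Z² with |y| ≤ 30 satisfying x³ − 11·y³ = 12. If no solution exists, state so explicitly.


The equation is x³ - 11y³ = 12. For fixed y, x³ = 11·y³ + 12, so a solution requires the RHS to be a perfect cube.
Strategy: iterate y from -30 to 30, compute RHS = 11·y³ + 12, and check whether it is a (positive or negative) perfect cube.
Check small values of y:
  y = 0: RHS = 12 is not a perfect cube.
  y = 1: RHS = 23 is not a perfect cube.
  y = -1: RHS = 1 = (1)³ ⇒ x = 1 works.
  y = 2: RHS = 100 is not a perfect cube.
  y = -2: RHS = -76 is not a perfect cube.
  y = 3: RHS = 309 is not a perfect cube.
  y = -3: RHS = -285 is not a perfect cube.
Continuing the search up to |y| = 30 finds no further solutions beyond those listed.
Collected solutions: (1, -1).

Solutions (with |y| ≤ 30): (1, -1).


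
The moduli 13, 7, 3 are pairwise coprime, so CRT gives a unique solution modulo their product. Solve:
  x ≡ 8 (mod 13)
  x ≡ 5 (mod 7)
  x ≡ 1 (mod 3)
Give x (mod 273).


Moduli 13, 7, 3 are pairwise coprime; by CRT there is a unique solution modulo M = 13 · 7 · 3 = 273.
Solve pairwise, accumulating the modulus:
  Start with x ≡ 8 (mod 13).
  Combine with x ≡ 5 (mod 7): since gcd(13, 7) = 1, we get a unique residue mod 91.
    Write x = 8 + 13·t and substitute into x ≡ 5 (mod 7): 13·t ≡ 5 − 8 = -3 (mod 7).
    Reduce coefficients mod 7: 6·t ≡ 4 (mod 7).
    The inverse of 6 mod 7 is 6 (since 6·6 = 36 = 5·7 + 1), so t ≡ 6·4 = 24 ≡ 3 (mod 7).
    Then x = 8 + 13·3 = 47, valid modulo lcm(13, 7) = 91: x ≡ 47 (mod 91).
  Combine with x ≡ 1 (mod 3): since gcd(91, 3) = 1, we get a unique residue mod 273.
    Write x = 47 + 91·t and substitute into x ≡ 1 (mod 3): 91·t ≡ 1 − 47 = -46 (mod 3).
    Reduce coefficients mod 3: 1·t ≡ 2 (mod 3).
    So t ≡ 2 (mod 3).
    Then x = 47 + 91·2 = 229, valid modulo lcm(91, 3) = 273: x ≡ 229 (mod 273).
Verify: 229 mod 13 = 8 ✓, 229 mod 7 = 5 ✓, 229 mod 3 = 1 ✓.

x ≡ 229 (mod 273).


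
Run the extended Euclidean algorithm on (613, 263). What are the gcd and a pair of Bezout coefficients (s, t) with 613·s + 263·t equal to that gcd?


Euclidean algorithm on (613, 263) — divide until remainder is 0:
  613 = 2 · 263 + 87
  263 = 3 · 87 + 2
  87 = 43 · 2 + 1
  2 = 2 · 1 + 0
gcd(613, 263) = 1.
Track Bezout coefficients alongside the remainders: start with r₀ = 613 = a·1 + b·0 (s = 1, t = 0) and r₁ = 263 = a·0 + b·1 (s = 0, t = 1); each new remainder r_{k+1} = r_{k-1} − q_k·r_k inherits s_{k+1} = s_{k-1} − q_k·s_k, t_{k+1} = t_{k-1} − q_k·t_k, so r_k = a·s_k + b·t_k at every step:
  q = 2: r = 87, s = 1 − 2·0 = 1, t = 0 − 2·1 = -2  (check: 613·1 + 263·(-2) = 87)
  q = 3: r = 2, s = 0 − 3·1 = -3, t = 1 − 3·(-2) = 7  (check: 613·(-3) + 263·7 = 2)
  q = 43: r = 1, s = 1 − 43·(-3) = 130, t = -2 − 43·7 = -303  (check: 613·130 + 263·(-303) = 1)
The row with r = 1 (the gcd) gives the Bezout coefficients s = 130, t = -303.
Result: 613 · (130) + 263 · (-303) = 1.

gcd(613, 263) = 1; s = 130, t = -303 (check: 613·130 + 263·(-303) = 1).


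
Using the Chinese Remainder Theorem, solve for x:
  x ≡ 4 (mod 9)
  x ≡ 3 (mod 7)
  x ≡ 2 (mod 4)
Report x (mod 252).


Moduli 9, 7, 4 are pairwise coprime; by CRT there is a unique solution modulo M = 9 · 7 · 4 = 252.
Solve pairwise, accumulating the modulus:
  Start with x ≡ 4 (mod 9).
  Combine with x ≡ 3 (mod 7): since gcd(9, 7) = 1, we get a unique residue mod 63.
    Write x = 4 + 9·t and substitute into x ≡ 3 (mod 7): 9·t ≡ 3 − 4 = -1 (mod 7).
    Reduce coefficients mod 7: 2·t ≡ 6 (mod 7).
    The inverse of 2 mod 7 is 4 (since 2·4 = 8 = 1·7 + 1), so t ≡ 4·6 = 24 ≡ 3 (mod 7).
    Then x = 4 + 9·3 = 31, valid modulo lcm(9, 7) = 63: x ≡ 31 (mod 63).
  Combine with x ≡ 2 (mod 4): since gcd(63, 4) = 1, we get a unique residue mod 252.
    Write x = 31 + 63·t and substitute into x ≡ 2 (mod 4): 63·t ≡ 2 − 31 = -29 (mod 4).
    Reduce coefficients mod 4: 3·t ≡ 3 (mod 4).
    The inverse of 3 mod 4 is 3 (since 3·3 = 9 = 2·4 + 1), so t ≡ 3·3 = 9 ≡ 1 (mod 4).
    Then x = 31 + 63·1 = 94, valid modulo lcm(63, 4) = 252: x ≡ 94 (mod 252).
Verify: 94 mod 9 = 4 ✓, 94 mod 7 = 3 ✓, 94 mod 4 = 2 ✓.

x ≡ 94 (mod 252).


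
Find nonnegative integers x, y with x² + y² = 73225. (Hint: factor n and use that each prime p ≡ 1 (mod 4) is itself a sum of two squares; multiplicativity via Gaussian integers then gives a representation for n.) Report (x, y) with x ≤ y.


Step 1: Factor n = 73225 = 5^2 · 29 · 101.
Step 2: Check the mod-4 condition on each prime factor: 5 ≡ 1 (mod 4), exponent 2; 29 ≡ 1 (mod 4), exponent 1; 101 ≡ 1 (mod 4), exponent 1.
All primes ≡ 3 (mod 4) appear to even exponent (or don't appear), so by the two-squares theorem n IS expressible as a sum of two squares.
Step 3: Build a representation. Group n = k² · m with k = 5 and m = 29 · 101 = 2929 (a product of primes ≡ 1 (mod 4)); a representation of m scales to one of n via (k·x)² + (k·y)² = k²(x² + y²). Each prime p ≡ 1 (mod 4) is itself a sum of two squares; find a² by testing p − a² for a perfect square:
  29: 29 − 1² = 28, 29 − 2² = 25 = 5² ⇒ 29 = 2² + 5².
  101: 101 − 1² = 100 = 10² ⇒ 101 = 1² + 10².
  Combine using the Brahmagupta–Fibonacci identity (a² + b²)(c² + d²) = (ac − bd)² + (ad + bc)² = (ac + bd)² + (ad − bc)²:
  29 · 101 = 2929: from (2² + 5²)(1² + 10²), take (2·1 − 5·10, 2·10 + 5·1) = (2 − 50, 20 + 5) = (-48, 25); dropping signs (only squares matter) gives (48, 25); check 48² + 25² = 2304 + 625 = 2929 ✓.
  Scale by k = 5: (5·48, 5·25) = (240, 125).
Step 4: Order so x ≤ y and verify: 125² + 240² = 15625 + 57600 = 73225 = n. ✓

n = 73225 = 125² + 240² (one valid representation with x ≤ y).


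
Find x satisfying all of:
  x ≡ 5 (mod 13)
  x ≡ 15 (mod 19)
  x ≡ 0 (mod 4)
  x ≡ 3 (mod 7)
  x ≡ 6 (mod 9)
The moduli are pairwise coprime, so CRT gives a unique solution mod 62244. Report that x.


Product of moduli M = 13 · 19 · 4 · 7 · 9 = 62244.
Merge one congruence at a time:
  Start: x ≡ 5 (mod 13).
  Combine with x ≡ 15 (mod 19); new modulus lcm = 247.
    Write x = 5 + 13·t and substitute into x ≡ 15 (mod 19): 13·t ≡ 15 − 5 = 10 (mod 19).
    The inverse of 13 mod 19 is 3 (since 13·3 = 39 = 2·19 + 1), so t ≡ 3·10 = 30 ≡ 11 (mod 19).
    Then x = 5 + 13·11 = 148, valid modulo lcm(13, 19) = 247: x ≡ 148 (mod 247).
  Combine with x ≡ 0 (mod 4); new modulus lcm = 988.
    Write x = 148 + 247·t and substitute into x ≡ 0 (mod 4): 247·t ≡ 0 − 148 = -148 (mod 4).
    Reduce coefficients mod 4: 3·t ≡ 0 (mod 4).
    The inverse of 3 mod 4 is 3 (since 3·3 = 9 = 2·4 + 1), so t ≡ 3·0 = 0 ≡ 0 (mod 4).
    Then x = 148 + 247·0 = 148, valid modulo lcm(247, 4) = 988: x ≡ 148 (mod 988).
  Combine with x ≡ 3 (mod 7); new modulus lcm = 6916.
    Write x = 148 + 988·t and substitute into x ≡ 3 (mod 7): 988·t ≡ 3 − 148 = -145 (mod 7).
    Reduce coefficients mod 7: 1·t ≡ 2 (mod 7).
    So t ≡ 2 (mod 7).
    Then x = 148 + 988·2 = 2124, valid modulo lcm(988, 7) = 6916: x ≡ 2124 (mod 6916).
  Combine with x ≡ 6 (mod 9); new modulus lcm = 62244.
    Write x = 2124 + 6916·t and substitute into x ≡ 6 (mod 9): 6916·t ≡ 6 − 2124 = -2118 (mod 9).
    Reduce coefficients mod 9: 4·t ≡ 6 (mod 9).
    The inverse of 4 mod 9 is 7 (since 4·7 = 28 = 3·9 + 1), so t ≡ 7·6 = 42 ≡ 6 (mod 9).
    Then x = 2124 + 6916·6 = 43620, valid modulo lcm(6916, 9) = 62244: x ≡ 43620 (mod 62244).
Verify against each original: 43620 mod 13 = 5, 43620 mod 19 = 15, 43620 mod 4 = 0, 43620 mod 7 = 3, 43620 mod 9 = 6.

x ≡ 43620 (mod 62244).
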